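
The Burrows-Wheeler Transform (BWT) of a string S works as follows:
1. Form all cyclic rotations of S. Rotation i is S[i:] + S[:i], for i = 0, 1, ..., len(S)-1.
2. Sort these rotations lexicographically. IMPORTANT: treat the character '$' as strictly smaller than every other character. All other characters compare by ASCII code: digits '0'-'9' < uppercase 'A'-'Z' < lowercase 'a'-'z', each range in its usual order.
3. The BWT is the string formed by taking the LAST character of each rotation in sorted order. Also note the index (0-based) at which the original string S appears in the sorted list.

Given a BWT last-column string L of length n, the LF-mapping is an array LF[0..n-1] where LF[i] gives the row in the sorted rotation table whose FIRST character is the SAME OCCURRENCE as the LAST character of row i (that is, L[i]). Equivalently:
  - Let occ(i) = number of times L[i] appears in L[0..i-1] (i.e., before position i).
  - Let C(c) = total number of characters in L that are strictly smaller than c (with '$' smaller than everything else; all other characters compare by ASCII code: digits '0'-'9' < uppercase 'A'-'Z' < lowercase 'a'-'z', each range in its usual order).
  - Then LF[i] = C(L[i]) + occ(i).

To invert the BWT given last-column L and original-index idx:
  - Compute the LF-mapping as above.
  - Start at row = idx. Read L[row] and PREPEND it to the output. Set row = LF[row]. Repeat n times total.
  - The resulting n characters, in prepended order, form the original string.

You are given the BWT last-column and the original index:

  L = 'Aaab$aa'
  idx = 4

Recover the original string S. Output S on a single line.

LF mapping: 1 2 3 6 0 4 5
Walk LF starting at row 4, prepending L[row]:
  step 1: row=4, L[4]='$', prepend. Next row=LF[4]=0
  step 2: row=0, L[0]='A', prepend. Next row=LF[0]=1
  step 3: row=1, L[1]='a', prepend. Next row=LF[1]=2
  step 4: row=2, L[2]='a', prepend. Next row=LF[2]=3
  step 5: row=3, L[3]='b', prepend. Next row=LF[3]=6
  step 6: row=6, L[6]='a', prepend. Next row=LF[6]=5
  step 7: row=5, L[5]='a', prepend. Next row=LF[5]=4
Reversed output: aabaaA$

Answer: aabaaA$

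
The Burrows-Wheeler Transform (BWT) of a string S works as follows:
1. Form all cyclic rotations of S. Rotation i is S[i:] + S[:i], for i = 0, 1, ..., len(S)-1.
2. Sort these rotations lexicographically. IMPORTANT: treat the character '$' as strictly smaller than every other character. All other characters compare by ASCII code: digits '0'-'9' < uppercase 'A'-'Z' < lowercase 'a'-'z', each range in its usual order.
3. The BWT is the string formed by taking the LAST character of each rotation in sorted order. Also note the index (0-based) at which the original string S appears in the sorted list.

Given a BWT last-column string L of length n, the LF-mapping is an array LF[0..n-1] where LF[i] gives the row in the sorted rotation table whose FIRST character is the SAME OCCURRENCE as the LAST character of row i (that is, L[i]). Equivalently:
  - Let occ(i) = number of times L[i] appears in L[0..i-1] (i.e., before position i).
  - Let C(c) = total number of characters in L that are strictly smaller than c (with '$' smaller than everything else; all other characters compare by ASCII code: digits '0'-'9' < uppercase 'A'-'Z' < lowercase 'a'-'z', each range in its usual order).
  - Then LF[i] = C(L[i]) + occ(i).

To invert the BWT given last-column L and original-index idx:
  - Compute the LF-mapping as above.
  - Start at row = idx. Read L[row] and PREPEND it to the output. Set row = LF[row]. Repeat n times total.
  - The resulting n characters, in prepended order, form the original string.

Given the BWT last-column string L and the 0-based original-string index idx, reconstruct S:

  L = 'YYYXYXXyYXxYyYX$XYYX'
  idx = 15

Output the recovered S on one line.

Answer: YxYXXYYYXYXXXYyXyYY$

Derivation:
LF mapping: 8 9 10 1 11 2 3 18 12 4 17 13 19 14 5 0 6 15 16 7
Walk LF starting at row 15, prepending L[row]:
  step 1: row=15, L[15]='$', prepend. Next row=LF[15]=0
  step 2: row=0, L[0]='Y', prepend. Next row=LF[0]=8
  step 3: row=8, L[8]='Y', prepend. Next row=LF[8]=12
  step 4: row=12, L[12]='y', prepend. Next row=LF[12]=19
  step 5: row=19, L[19]='X', prepend. Next row=LF[19]=7
  step 6: row=7, L[7]='y', prepend. Next row=LF[7]=18
  step 7: row=18, L[18]='Y', prepend. Next row=LF[18]=16
  step 8: row=16, L[16]='X', prepend. Next row=LF[16]=6
  step 9: row=6, L[6]='X', prepend. Next row=LF[6]=3
  step 10: row=3, L[3]='X', prepend. Next row=LF[3]=1
  step 11: row=1, L[1]='Y', prepend. Next row=LF[1]=9
  step 12: row=9, L[9]='X', prepend. Next row=LF[9]=4
  step 13: row=4, L[4]='Y', prepend. Next row=LF[4]=11
  step 14: row=11, L[11]='Y', prepend. Next row=LF[11]=13
  step 15: row=13, L[13]='Y', prepend. Next row=LF[13]=14
  step 16: row=14, L[14]='X', prepend. Next row=LF[14]=5
  step 17: row=5, L[5]='X', prepend. Next row=LF[5]=2
  step 18: row=2, L[2]='Y', prepend. Next row=LF[2]=10
  step 19: row=10, L[10]='x', prepend. Next row=LF[10]=17
  step 20: row=17, L[17]='Y', prepend. Next row=LF[17]=15
Reversed output: YxYXXYYYXYXXXYyXyYY$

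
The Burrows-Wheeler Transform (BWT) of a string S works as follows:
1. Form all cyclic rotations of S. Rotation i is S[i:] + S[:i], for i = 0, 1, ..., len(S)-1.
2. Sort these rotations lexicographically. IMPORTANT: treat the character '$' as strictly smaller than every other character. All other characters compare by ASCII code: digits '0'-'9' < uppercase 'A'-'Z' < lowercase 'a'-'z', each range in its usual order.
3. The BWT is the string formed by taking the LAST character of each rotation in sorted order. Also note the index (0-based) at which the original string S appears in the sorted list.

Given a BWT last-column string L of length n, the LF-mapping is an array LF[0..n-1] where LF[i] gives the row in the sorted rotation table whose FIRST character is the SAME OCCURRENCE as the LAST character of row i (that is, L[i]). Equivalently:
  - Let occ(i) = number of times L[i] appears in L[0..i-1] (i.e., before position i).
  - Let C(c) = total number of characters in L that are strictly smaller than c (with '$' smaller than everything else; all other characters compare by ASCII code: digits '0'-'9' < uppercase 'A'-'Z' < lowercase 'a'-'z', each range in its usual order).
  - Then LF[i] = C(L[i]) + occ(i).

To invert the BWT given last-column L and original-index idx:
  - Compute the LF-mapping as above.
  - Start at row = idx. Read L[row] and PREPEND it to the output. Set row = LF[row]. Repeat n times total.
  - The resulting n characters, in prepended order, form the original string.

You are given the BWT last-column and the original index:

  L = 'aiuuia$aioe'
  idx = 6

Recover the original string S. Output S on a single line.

Answer: ieuaiouaia$

Derivation:
LF mapping: 1 5 9 10 6 2 0 3 7 8 4
Walk LF starting at row 6, prepending L[row]:
  step 1: row=6, L[6]='$', prepend. Next row=LF[6]=0
  step 2: row=0, L[0]='a', prepend. Next row=LF[0]=1
  step 3: row=1, L[1]='i', prepend. Next row=LF[1]=5
  step 4: row=5, L[5]='a', prepend. Next row=LF[5]=2
  step 5: row=2, L[2]='u', prepend. Next row=LF[2]=9
  step 6: row=9, L[9]='o', prepend. Next row=LF[9]=8
  step 7: row=8, L[8]='i', prepend. Next row=LF[8]=7
  step 8: row=7, L[7]='a', prepend. Next row=LF[7]=3
  step 9: row=3, L[3]='u', prepend. Next row=LF[3]=10
  step 10: row=10, L[10]='e', prepend. Next row=LF[10]=4
  step 11: row=4, L[4]='i', prepend. Next row=LF[4]=6
Reversed output: ieuaiouaia$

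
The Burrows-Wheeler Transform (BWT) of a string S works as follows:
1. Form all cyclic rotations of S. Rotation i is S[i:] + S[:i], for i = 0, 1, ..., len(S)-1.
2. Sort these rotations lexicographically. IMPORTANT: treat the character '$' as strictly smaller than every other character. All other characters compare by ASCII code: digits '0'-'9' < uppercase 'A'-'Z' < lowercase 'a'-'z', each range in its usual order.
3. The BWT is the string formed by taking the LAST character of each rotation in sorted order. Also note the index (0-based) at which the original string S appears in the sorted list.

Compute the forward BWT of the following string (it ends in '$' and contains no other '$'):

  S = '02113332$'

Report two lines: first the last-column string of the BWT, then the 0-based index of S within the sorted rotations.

Answer: 2$2130331
1

Derivation:
All 9 rotations (rotation i = S[i:]+S[:i]):
  rot[0] = 02113332$
  rot[1] = 2113332$0
  rot[2] = 113332$02
  rot[3] = 13332$021
  rot[4] = 3332$0211
  rot[5] = 332$02113
  rot[6] = 32$021133
  rot[7] = 2$0211333
  rot[8] = $02113332
Sorted (with $ < everything):
  sorted[0] = $02113332  (last char: '2')
  sorted[1] = 02113332$  (last char: '$')
  sorted[2] = 113332$02  (last char: '2')
  sorted[3] = 13332$021  (last char: '1')
  sorted[4] = 2$0211333  (last char: '3')
  sorted[5] = 2113332$0  (last char: '0')
  sorted[6] = 32$021133  (last char: '3')
  sorted[7] = 332$02113  (last char: '3')
  sorted[8] = 3332$0211  (last char: '1')
Last column: 2$2130331
Original string S is at sorted index 1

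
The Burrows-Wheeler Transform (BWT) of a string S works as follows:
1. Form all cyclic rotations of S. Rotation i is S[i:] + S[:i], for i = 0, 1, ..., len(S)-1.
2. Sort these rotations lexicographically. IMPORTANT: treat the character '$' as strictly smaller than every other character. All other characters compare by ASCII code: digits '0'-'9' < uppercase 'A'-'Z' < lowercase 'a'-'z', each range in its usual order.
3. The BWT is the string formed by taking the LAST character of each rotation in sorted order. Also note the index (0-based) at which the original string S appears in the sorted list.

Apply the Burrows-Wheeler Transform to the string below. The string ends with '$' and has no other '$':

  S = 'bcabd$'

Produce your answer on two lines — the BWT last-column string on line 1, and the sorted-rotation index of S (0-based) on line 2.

Answer: dc$abb
2

Derivation:
All 6 rotations (rotation i = S[i:]+S[:i]):
  rot[0] = bcabd$
  rot[1] = cabd$b
  rot[2] = abd$bc
  rot[3] = bd$bca
  rot[4] = d$bcab
  rot[5] = $bcabd
Sorted (with $ < everything):
  sorted[0] = $bcabd  (last char: 'd')
  sorted[1] = abd$bc  (last char: 'c')
  sorted[2] = bcabd$  (last char: '$')
  sorted[3] = bd$bca  (last char: 'a')
  sorted[4] = cabd$b  (last char: 'b')
  sorted[5] = d$bcab  (last char: 'b')
Last column: dc$abb
Original string S is at sorted index 2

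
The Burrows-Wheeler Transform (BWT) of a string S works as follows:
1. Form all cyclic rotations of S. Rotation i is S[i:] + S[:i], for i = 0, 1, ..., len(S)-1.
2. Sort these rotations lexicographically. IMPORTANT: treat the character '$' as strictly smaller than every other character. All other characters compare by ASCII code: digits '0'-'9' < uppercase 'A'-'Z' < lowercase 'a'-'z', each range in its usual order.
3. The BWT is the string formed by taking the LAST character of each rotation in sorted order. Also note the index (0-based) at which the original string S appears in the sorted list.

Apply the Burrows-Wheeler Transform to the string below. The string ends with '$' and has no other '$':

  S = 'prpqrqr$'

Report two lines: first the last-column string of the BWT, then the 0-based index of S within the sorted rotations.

Answer: rr$rpqpq
2

Derivation:
All 8 rotations (rotation i = S[i:]+S[:i]):
  rot[0] = prpqrqr$
  rot[1] = rpqrqr$p
  rot[2] = pqrqr$pr
  rot[3] = qrqr$prp
  rot[4] = rqr$prpq
  rot[5] = qr$prpqr
  rot[6] = r$prpqrq
  rot[7] = $prpqrqr
Sorted (with $ < everything):
  sorted[0] = $prpqrqr  (last char: 'r')
  sorted[1] = pqrqr$pr  (last char: 'r')
  sorted[2] = prpqrqr$  (last char: '$')
  sorted[3] = qr$prpqr  (last char: 'r')
  sorted[4] = qrqr$prp  (last char: 'p')
  sorted[5] = r$prpqrq  (last char: 'q')
  sorted[6] = rpqrqr$p  (last char: 'p')
  sorted[7] = rqr$prpq  (last char: 'q')
Last column: rr$rpqpq
Original string S is at sorted index 2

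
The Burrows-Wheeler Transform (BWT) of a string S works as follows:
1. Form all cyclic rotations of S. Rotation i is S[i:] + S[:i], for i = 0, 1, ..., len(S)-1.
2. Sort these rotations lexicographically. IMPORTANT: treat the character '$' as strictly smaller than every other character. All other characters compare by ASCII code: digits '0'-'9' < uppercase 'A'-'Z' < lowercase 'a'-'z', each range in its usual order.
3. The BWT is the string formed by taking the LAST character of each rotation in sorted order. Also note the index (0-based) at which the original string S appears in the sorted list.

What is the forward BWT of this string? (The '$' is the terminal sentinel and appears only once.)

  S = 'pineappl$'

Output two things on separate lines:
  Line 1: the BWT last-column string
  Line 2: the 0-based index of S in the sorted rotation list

All 9 rotations (rotation i = S[i:]+S[:i]):
  rot[0] = pineappl$
  rot[1] = ineappl$p
  rot[2] = neappl$pi
  rot[3] = eappl$pin
  rot[4] = appl$pine
  rot[5] = ppl$pinea
  rot[6] = pl$pineap
  rot[7] = l$pineapp
  rot[8] = $pineappl
Sorted (with $ < everything):
  sorted[0] = $pineappl  (last char: 'l')
  sorted[1] = appl$pine  (last char: 'e')
  sorted[2] = eappl$pin  (last char: 'n')
  sorted[3] = ineappl$p  (last char: 'p')
  sorted[4] = l$pineapp  (last char: 'p')
  sorted[5] = neappl$pi  (last char: 'i')
  sorted[6] = pineappl$  (last char: '$')
  sorted[7] = pl$pineap  (last char: 'p')
  sorted[8] = ppl$pinea  (last char: 'a')
Last column: lenppi$pa
Original string S is at sorted index 6

Answer: lenppi$pa
6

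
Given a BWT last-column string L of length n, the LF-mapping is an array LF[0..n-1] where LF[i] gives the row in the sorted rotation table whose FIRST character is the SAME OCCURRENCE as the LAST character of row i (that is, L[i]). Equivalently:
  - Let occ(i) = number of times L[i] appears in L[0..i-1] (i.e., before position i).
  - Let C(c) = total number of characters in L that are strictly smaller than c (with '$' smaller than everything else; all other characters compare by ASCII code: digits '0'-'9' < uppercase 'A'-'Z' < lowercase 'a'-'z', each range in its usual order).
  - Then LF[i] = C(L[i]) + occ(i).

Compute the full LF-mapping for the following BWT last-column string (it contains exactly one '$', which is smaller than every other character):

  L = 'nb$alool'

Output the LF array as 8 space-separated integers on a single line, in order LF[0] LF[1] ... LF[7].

Answer: 5 2 0 1 3 6 7 4

Derivation:
Char counts: '$':1, 'a':1, 'b':1, 'l':2, 'n':1, 'o':2
C (first-col start): C('$')=0, C('a')=1, C('b')=2, C('l')=3, C('n')=5, C('o')=6
L[0]='n': occ=0, LF[0]=C('n')+0=5+0=5
L[1]='b': occ=0, LF[1]=C('b')+0=2+0=2
L[2]='$': occ=0, LF[2]=C('$')+0=0+0=0
L[3]='a': occ=0, LF[3]=C('a')+0=1+0=1
L[4]='l': occ=0, LF[4]=C('l')+0=3+0=3
L[5]='o': occ=0, LF[5]=C('o')+0=6+0=6
L[6]='o': occ=1, LF[6]=C('o')+1=6+1=7
L[7]='l': occ=1, LF[7]=C('l')+1=3+1=4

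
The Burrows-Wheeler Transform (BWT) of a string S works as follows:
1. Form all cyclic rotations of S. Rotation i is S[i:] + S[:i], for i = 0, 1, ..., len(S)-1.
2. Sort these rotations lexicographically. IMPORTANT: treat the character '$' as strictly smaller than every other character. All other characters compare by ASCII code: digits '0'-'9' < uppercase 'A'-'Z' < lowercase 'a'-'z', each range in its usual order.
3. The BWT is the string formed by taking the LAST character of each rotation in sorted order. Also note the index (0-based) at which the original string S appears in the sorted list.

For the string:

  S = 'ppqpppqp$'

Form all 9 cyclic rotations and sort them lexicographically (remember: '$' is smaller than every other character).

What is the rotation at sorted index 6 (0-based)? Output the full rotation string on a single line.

Answer: pqpppqp$p

Derivation:
All 9 rotations (rotation i = S[i:]+S[:i]):
  rot[0] = ppqpppqp$
  rot[1] = pqpppqp$p
  rot[2] = qpppqp$pp
  rot[3] = pppqp$ppq
  rot[4] = ppqp$ppqp
  rot[5] = pqp$ppqpp
  rot[6] = qp$ppqppp
  rot[7] = p$ppqpppq
  rot[8] = $ppqpppqp
Sorted (with $ < everything):
  sorted[0] = $ppqpppqp
  sorted[1] = p$ppqpppq
  sorted[2] = pppqp$ppq
  sorted[3] = ppqp$ppqp
  sorted[4] = ppqpppqp$
  sorted[5] = pqp$ppqpp
  sorted[6] = pqpppqp$p
  sorted[7] = qp$ppqppp
  sorted[8] = qpppqp$pp
sorted[6] = pqpppqp$p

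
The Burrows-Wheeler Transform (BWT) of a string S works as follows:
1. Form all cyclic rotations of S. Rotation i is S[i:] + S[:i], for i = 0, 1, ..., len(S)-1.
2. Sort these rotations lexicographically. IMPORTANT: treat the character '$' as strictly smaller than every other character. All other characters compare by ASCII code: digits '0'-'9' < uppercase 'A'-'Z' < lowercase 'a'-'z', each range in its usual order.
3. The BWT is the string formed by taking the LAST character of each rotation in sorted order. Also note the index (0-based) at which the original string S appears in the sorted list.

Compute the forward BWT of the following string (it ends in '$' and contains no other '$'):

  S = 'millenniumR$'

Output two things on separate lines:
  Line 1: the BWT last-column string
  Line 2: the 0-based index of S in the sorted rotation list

Answer: Rmlmnliu$nei
8

Derivation:
All 12 rotations (rotation i = S[i:]+S[:i]):
  rot[0] = millenniumR$
  rot[1] = illenniumR$m
  rot[2] = llenniumR$mi
  rot[3] = lenniumR$mil
  rot[4] = enniumR$mill
  rot[5] = nniumR$mille
  rot[6] = niumR$millen
  rot[7] = iumR$millenn
  rot[8] = umR$millenni
  rot[9] = mR$millenniu
  rot[10] = R$millennium
  rot[11] = $millenniumR
Sorted (with $ < everything):
  sorted[0] = $millenniumR  (last char: 'R')
  sorted[1] = R$millennium  (last char: 'm')
  sorted[2] = enniumR$mill  (last char: 'l')
  sorted[3] = illenniumR$m  (last char: 'm')
  sorted[4] = iumR$millenn  (last char: 'n')
  sorted[5] = lenniumR$mil  (last char: 'l')
  sorted[6] = llenniumR$mi  (last char: 'i')
  sorted[7] = mR$millenniu  (last char: 'u')
  sorted[8] = millenniumR$  (last char: '$')
  sorted[9] = niumR$millen  (last char: 'n')
  sorted[10] = nniumR$mille  (last char: 'e')
  sorted[11] = umR$millenni  (last char: 'i')
Last column: Rmlmnliu$nei
Original string S is at sorted index 8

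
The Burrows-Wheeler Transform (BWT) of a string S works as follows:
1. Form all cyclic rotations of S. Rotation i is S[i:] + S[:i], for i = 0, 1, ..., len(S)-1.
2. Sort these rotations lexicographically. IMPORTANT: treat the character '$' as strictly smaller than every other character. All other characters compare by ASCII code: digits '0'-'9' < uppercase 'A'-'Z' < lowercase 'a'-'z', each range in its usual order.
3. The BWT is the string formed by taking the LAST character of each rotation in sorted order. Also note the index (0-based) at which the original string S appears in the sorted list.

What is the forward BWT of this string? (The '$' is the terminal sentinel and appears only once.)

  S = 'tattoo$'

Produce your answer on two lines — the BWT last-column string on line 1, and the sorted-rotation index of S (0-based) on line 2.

Answer: otot$ta
4

Derivation:
All 7 rotations (rotation i = S[i:]+S[:i]):
  rot[0] = tattoo$
  rot[1] = attoo$t
  rot[2] = ttoo$ta
  rot[3] = too$tat
  rot[4] = oo$tatt
  rot[5] = o$tatto
  rot[6] = $tattoo
Sorted (with $ < everything):
  sorted[0] = $tattoo  (last char: 'o')
  sorted[1] = attoo$t  (last char: 't')
  sorted[2] = o$tatto  (last char: 'o')
  sorted[3] = oo$tatt  (last char: 't')
  sorted[4] = tattoo$  (last char: '$')
  sorted[5] = too$tat  (last char: 't')
  sorted[6] = ttoo$ta  (last char: 'a')
Last column: otot$ta
Original string S is at sorted index 4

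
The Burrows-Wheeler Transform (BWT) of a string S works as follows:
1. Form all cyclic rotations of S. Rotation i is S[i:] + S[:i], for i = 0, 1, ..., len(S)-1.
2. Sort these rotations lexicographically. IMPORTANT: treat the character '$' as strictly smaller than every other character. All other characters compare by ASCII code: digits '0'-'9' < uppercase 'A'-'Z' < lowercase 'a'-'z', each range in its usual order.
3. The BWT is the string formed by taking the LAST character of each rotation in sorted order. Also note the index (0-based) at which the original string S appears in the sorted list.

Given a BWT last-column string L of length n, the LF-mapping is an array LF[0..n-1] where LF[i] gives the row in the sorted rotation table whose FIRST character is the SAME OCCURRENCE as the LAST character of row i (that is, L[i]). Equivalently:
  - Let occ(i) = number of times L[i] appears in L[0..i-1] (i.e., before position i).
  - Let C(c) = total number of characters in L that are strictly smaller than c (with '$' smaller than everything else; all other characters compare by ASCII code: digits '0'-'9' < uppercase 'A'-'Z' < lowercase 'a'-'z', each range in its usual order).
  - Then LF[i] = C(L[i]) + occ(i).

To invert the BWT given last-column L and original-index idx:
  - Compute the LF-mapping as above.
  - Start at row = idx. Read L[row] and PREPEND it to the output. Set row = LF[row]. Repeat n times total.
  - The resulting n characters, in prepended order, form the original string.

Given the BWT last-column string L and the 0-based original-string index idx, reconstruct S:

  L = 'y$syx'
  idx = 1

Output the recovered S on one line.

LF mapping: 3 0 1 4 2
Walk LF starting at row 1, prepending L[row]:
  step 1: row=1, L[1]='$', prepend. Next row=LF[1]=0
  step 2: row=0, L[0]='y', prepend. Next row=LF[0]=3
  step 3: row=3, L[3]='y', prepend. Next row=LF[3]=4
  step 4: row=4, L[4]='x', prepend. Next row=LF[4]=2
  step 5: row=2, L[2]='s', prepend. Next row=LF[2]=1
Reversed output: sxyy$

Answer: sxyy$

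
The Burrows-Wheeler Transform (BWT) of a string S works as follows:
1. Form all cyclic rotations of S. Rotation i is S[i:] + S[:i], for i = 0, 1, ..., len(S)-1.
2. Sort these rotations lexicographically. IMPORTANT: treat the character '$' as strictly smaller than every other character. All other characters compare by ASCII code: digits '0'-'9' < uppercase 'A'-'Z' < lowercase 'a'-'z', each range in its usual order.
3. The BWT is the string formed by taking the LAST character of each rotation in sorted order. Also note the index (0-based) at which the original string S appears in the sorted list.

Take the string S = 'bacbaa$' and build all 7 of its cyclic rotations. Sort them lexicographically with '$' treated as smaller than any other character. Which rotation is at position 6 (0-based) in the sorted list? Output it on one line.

All 7 rotations (rotation i = S[i:]+S[:i]):
  rot[0] = bacbaa$
  rot[1] = acbaa$b
  rot[2] = cbaa$ba
  rot[3] = baa$bac
  rot[4] = aa$bacb
  rot[5] = a$bacba
  rot[6] = $bacbaa
Sorted (with $ < everything):
  sorted[0] = $bacbaa
  sorted[1] = a$bacba
  sorted[2] = aa$bacb
  sorted[3] = acbaa$b
  sorted[4] = baa$bac
  sorted[5] = bacbaa$
  sorted[6] = cbaa$ba
sorted[6] = cbaa$ba

Answer: cbaa$ba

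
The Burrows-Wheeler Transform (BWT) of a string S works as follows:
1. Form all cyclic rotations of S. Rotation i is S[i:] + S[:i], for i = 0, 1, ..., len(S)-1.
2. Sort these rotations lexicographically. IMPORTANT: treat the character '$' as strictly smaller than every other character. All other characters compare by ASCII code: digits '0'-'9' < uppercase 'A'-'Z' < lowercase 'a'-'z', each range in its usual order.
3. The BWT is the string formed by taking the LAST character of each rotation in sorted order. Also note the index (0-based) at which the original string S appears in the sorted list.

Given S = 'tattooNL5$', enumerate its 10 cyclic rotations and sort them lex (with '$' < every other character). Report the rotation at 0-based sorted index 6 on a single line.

All 10 rotations (rotation i = S[i:]+S[:i]):
  rot[0] = tattooNL5$
  rot[1] = attooNL5$t
  rot[2] = ttooNL5$ta
  rot[3] = tooNL5$tat
  rot[4] = ooNL5$tatt
  rot[5] = oNL5$tatto
  rot[6] = NL5$tattoo
  rot[7] = L5$tattooN
  rot[8] = 5$tattooNL
  rot[9] = $tattooNL5
Sorted (with $ < everything):
  sorted[0] = $tattooNL5
  sorted[1] = 5$tattooNL
  sorted[2] = L5$tattooN
  sorted[3] = NL5$tattoo
  sorted[4] = attooNL5$t
  sorted[5] = oNL5$tatto
  sorted[6] = ooNL5$tatt
  sorted[7] = tattooNL5$
  sorted[8] = tooNL5$tat
  sorted[9] = ttooNL5$ta
sorted[6] = ooNL5$tatt

Answer: ooNL5$tatt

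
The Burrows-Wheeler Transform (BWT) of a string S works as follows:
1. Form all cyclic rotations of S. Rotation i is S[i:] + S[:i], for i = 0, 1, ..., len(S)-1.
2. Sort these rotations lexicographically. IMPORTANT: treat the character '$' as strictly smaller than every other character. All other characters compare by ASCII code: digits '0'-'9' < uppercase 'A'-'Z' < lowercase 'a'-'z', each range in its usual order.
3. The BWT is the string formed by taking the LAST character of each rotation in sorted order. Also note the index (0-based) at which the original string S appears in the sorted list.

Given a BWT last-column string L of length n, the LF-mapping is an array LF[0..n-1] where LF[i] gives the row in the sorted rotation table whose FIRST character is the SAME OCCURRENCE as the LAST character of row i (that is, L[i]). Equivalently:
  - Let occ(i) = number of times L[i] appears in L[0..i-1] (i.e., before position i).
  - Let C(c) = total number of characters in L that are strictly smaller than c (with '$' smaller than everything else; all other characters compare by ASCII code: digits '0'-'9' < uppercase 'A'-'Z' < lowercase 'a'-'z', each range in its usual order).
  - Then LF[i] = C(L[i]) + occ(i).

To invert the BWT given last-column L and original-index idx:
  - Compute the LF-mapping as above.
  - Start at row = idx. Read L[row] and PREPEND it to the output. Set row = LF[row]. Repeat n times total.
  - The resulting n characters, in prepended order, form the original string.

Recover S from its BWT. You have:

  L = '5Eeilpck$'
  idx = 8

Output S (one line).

LF mapping: 1 2 4 5 7 8 3 6 0
Walk LF starting at row 8, prepending L[row]:
  step 1: row=8, L[8]='$', prepend. Next row=LF[8]=0
  step 2: row=0, L[0]='5', prepend. Next row=LF[0]=1
  step 3: row=1, L[1]='E', prepend. Next row=LF[1]=2
  step 4: row=2, L[2]='e', prepend. Next row=LF[2]=4
  step 5: row=4, L[4]='l', prepend. Next row=LF[4]=7
  step 6: row=7, L[7]='k', prepend. Next row=LF[7]=6
  step 7: row=6, L[6]='c', prepend. Next row=LF[6]=3
  step 8: row=3, L[3]='i', prepend. Next row=LF[3]=5
  step 9: row=5, L[5]='p', prepend. Next row=LF[5]=8
Reversed output: pickleE5$

Answer: pickleE5$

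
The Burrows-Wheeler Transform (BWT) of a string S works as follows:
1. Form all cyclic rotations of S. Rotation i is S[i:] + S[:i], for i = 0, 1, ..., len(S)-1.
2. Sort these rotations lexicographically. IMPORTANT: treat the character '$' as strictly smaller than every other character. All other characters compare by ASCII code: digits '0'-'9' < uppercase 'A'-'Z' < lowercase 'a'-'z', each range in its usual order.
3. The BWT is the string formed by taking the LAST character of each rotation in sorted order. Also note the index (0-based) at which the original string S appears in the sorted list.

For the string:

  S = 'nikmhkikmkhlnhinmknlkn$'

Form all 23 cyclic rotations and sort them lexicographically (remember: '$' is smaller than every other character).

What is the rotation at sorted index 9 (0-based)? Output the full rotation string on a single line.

Answer: kmhkikmkhlnhinmknlkn$ni

Derivation:
All 23 rotations (rotation i = S[i:]+S[:i]):
  rot[0] = nikmhkikmkhlnhinmknlkn$
  rot[1] = ikmhkikmkhlnhinmknlkn$n
  rot[2] = kmhkikmkhlnhinmknlkn$ni
  rot[3] = mhkikmkhlnhinmknlkn$nik
  rot[4] = hkikmkhlnhinmknlkn$nikm
  rot[5] = kikmkhlnhinmknlkn$nikmh
  rot[6] = ikmkhlnhinmknlkn$nikmhk
  rot[7] = kmkhlnhinmknlkn$nikmhki
  rot[8] = mkhlnhinmknlkn$nikmhkik
  rot[9] = khlnhinmknlkn$nikmhkikm
  rot[10] = hlnhinmknlkn$nikmhkikmk
  rot[11] = lnhinmknlkn$nikmhkikmkh
  rot[12] = nhinmknlkn$nikmhkikmkhl
  rot[13] = hinmknlkn$nikmhkikmkhln
  rot[14] = inmknlkn$nikmhkikmkhlnh
  rot[15] = nmknlkn$nikmhkikmkhlnhi
  rot[16] = mknlkn$nikmhkikmkhlnhin
  rot[17] = knlkn$nikmhkikmkhlnhinm
  rot[18] = nlkn$nikmhkikmkhlnhinmk
  rot[19] = lkn$nikmhkikmkhlnhinmkn
  rot[20] = kn$nikmhkikmkhlnhinmknl
  rot[21] = n$nikmhkikmkhlnhinmknlk
  rot[22] = $nikmhkikmkhlnhinmknlkn
Sorted (with $ < everything):
  sorted[0] = $nikmhkikmkhlnhinmknlkn
  sorted[1] = hinmknlkn$nikmhkikmkhln
  sorted[2] = hkikmkhlnhinmknlkn$nikm
  sorted[3] = hlnhinmknlkn$nikmhkikmk
  sorted[4] = ikmhkikmkhlnhinmknlkn$n
  sorted[5] = ikmkhlnhinmknlkn$nikmhk
  sorted[6] = inmknlkn$nikmhkikmkhlnh
  sorted[7] = khlnhinmknlkn$nikmhkikm
  sorted[8] = kikmkhlnhinmknlkn$nikmh
  sorted[9] = kmhkikmkhlnhinmknlkn$ni
  sorted[10] = kmkhlnhinmknlkn$nikmhki
  sorted[11] = kn$nikmhkikmkhlnhinmknl
  sorted[12] = knlkn$nikmhkikmkhlnhinm
  sorted[13] = lkn$nikmhkikmkhlnhinmkn
  sorted[14] = lnhinmknlkn$nikmhkikmkh
  sorted[15] = mhkikmkhlnhinmknlkn$nik
  sorted[16] = mkhlnhinmknlkn$nikmhkik
  sorted[17] = mknlkn$nikmhkikmkhlnhin
  sorted[18] = n$nikmhkikmkhlnhinmknlk
  sorted[19] = nhinmknlkn$nikmhkikmkhl
  sorted[20] = nikmhkikmkhlnhinmknlkn$
  sorted[21] = nlkn$nikmhkikmkhlnhinmk
  sorted[22] = nmknlkn$nikmhkikmkhlnhi
sorted[9] = kmhkikmkhlnhinmknlkn$ni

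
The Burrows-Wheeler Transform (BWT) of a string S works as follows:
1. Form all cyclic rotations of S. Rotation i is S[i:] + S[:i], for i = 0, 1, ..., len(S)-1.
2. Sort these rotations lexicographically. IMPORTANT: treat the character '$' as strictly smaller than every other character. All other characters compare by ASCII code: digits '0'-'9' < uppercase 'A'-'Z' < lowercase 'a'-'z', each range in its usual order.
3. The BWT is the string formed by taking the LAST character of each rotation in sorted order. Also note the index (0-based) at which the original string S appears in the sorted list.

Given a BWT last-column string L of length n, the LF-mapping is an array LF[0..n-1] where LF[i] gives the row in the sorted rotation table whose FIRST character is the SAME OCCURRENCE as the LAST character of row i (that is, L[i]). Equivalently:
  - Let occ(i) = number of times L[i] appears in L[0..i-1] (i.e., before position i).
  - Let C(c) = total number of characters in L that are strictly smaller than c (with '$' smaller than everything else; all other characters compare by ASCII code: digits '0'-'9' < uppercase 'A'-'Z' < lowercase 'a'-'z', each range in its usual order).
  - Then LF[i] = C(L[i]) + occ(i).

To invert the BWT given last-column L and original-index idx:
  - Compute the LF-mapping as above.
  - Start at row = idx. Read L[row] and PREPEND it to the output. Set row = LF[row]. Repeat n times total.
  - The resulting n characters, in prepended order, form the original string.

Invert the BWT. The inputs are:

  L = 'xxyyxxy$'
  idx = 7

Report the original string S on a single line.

Answer: yyxxyxx$

Derivation:
LF mapping: 1 2 5 6 3 4 7 0
Walk LF starting at row 7, prepending L[row]:
  step 1: row=7, L[7]='$', prepend. Next row=LF[7]=0
  step 2: row=0, L[0]='x', prepend. Next row=LF[0]=1
  step 3: row=1, L[1]='x', prepend. Next row=LF[1]=2
  step 4: row=2, L[2]='y', prepend. Next row=LF[2]=5
  step 5: row=5, L[5]='x', prepend. Next row=LF[5]=4
  step 6: row=4, L[4]='x', prepend. Next row=LF[4]=3
  step 7: row=3, L[3]='y', prepend. Next row=LF[3]=6
  step 8: row=6, L[6]='y', prepend. Next row=LF[6]=7
Reversed output: yyxxyxx$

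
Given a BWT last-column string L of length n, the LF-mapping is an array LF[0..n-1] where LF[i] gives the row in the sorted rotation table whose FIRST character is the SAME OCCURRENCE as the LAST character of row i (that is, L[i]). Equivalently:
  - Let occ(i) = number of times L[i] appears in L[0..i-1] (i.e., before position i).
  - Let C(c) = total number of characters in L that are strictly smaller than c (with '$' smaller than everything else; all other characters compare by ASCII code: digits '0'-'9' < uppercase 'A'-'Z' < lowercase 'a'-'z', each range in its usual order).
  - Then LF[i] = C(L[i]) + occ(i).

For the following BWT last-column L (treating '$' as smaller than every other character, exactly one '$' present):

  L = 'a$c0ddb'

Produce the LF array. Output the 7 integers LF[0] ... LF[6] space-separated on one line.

Answer: 2 0 4 1 5 6 3

Derivation:
Char counts: '$':1, '0':1, 'a':1, 'b':1, 'c':1, 'd':2
C (first-col start): C('$')=0, C('0')=1, C('a')=2, C('b')=3, C('c')=4, C('d')=5
L[0]='a': occ=0, LF[0]=C('a')+0=2+0=2
L[1]='$': occ=0, LF[1]=C('$')+0=0+0=0
L[2]='c': occ=0, LF[2]=C('c')+0=4+0=4
L[3]='0': occ=0, LF[3]=C('0')+0=1+0=1
L[4]='d': occ=0, LF[4]=C('d')+0=5+0=5
L[5]='d': occ=1, LF[5]=C('d')+1=5+1=6
L[6]='b': occ=0, LF[6]=C('b')+0=3+0=3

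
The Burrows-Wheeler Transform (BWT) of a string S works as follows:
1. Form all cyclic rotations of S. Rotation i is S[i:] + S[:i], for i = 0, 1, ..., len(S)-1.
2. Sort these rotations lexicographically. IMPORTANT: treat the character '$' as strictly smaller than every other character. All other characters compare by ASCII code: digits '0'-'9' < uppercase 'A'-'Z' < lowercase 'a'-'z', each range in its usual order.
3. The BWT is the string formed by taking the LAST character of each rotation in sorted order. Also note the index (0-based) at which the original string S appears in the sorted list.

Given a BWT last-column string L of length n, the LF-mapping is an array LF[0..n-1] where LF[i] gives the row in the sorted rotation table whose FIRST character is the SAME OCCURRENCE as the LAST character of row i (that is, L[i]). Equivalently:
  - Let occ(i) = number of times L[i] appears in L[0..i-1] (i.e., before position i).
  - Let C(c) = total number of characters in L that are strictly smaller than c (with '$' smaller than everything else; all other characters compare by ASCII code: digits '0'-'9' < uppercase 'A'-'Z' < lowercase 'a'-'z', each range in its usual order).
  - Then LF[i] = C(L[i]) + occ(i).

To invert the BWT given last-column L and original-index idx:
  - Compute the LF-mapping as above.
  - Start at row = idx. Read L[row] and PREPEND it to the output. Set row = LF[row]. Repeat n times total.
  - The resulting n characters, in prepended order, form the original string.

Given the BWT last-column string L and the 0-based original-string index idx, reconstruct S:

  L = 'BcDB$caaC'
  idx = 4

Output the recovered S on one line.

Answer: DBCcaacB$

Derivation:
LF mapping: 1 7 4 2 0 8 5 6 3
Walk LF starting at row 4, prepending L[row]:
  step 1: row=4, L[4]='$', prepend. Next row=LF[4]=0
  step 2: row=0, L[0]='B', prepend. Next row=LF[0]=1
  step 3: row=1, L[1]='c', prepend. Next row=LF[1]=7
  step 4: row=7, L[7]='a', prepend. Next row=LF[7]=6
  step 5: row=6, L[6]='a', prepend. Next row=LF[6]=5
  step 6: row=5, L[5]='c', prepend. Next row=LF[5]=8
  step 7: row=8, L[8]='C', prepend. Next row=LF[8]=3
  step 8: row=3, L[3]='B', prepend. Next row=LF[3]=2
  step 9: row=2, L[2]='D', prepend. Next row=LF[2]=4
Reversed output: DBCcaacB$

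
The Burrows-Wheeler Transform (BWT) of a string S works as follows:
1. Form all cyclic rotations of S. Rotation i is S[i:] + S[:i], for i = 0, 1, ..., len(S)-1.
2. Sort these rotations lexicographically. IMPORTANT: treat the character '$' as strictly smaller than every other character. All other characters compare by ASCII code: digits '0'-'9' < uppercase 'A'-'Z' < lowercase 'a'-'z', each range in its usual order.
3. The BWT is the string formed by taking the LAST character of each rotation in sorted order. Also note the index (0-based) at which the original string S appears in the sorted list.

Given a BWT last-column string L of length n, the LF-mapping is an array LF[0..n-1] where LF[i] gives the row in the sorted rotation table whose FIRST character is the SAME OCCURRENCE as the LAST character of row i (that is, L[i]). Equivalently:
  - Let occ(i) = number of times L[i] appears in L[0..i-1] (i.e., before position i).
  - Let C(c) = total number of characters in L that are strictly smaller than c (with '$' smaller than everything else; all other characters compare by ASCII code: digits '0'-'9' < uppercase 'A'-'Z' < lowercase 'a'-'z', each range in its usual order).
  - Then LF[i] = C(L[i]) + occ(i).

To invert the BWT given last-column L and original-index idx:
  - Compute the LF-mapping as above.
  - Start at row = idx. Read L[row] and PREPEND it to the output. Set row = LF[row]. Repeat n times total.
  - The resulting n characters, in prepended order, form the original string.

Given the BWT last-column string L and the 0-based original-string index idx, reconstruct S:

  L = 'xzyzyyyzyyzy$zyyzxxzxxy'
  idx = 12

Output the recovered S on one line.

LF mapping: 1 16 6 17 7 8 9 18 10 11 19 12 0 20 13 14 21 2 3 22 4 5 15
Walk LF starting at row 12, prepending L[row]:
  step 1: row=12, L[12]='$', prepend. Next row=LF[12]=0
  step 2: row=0, L[0]='x', prepend. Next row=LF[0]=1
  step 3: row=1, L[1]='z', prepend. Next row=LF[1]=16
  step 4: row=16, L[16]='z', prepend. Next row=LF[16]=21
  step 5: row=21, L[21]='x', prepend. Next row=LF[21]=5
  step 6: row=5, L[5]='y', prepend. Next row=LF[5]=8
  step 7: row=8, L[8]='y', prepend. Next row=LF[8]=10
  step 8: row=10, L[10]='z', prepend. Next row=LF[10]=19
  step 9: row=19, L[19]='z', prepend. Next row=LF[19]=22
  step 10: row=22, L[22]='y', prepend. Next row=LF[22]=15
  step 11: row=15, L[15]='y', prepend. Next row=LF[15]=14
  step 12: row=14, L[14]='y', prepend. Next row=LF[14]=13
  step 13: row=13, L[13]='z', prepend. Next row=LF[13]=20
  step 14: row=20, L[20]='x', prepend. Next row=LF[20]=4
  step 15: row=4, L[4]='y', prepend. Next row=LF[4]=7
  step 16: row=7, L[7]='z', prepend. Next row=LF[7]=18
  step 17: row=18, L[18]='x', prepend. Next row=LF[18]=3
  step 18: row=3, L[3]='z', prepend. Next row=LF[3]=17
  step 19: row=17, L[17]='x', prepend. Next row=LF[17]=2
  step 20: row=2, L[2]='y', prepend. Next row=LF[2]=6
  step 21: row=6, L[6]='y', prepend. Next row=LF[6]=9
  step 22: row=9, L[9]='y', prepend. Next row=LF[9]=11
  step 23: row=11, L[11]='y', prepend. Next row=LF[11]=12
Reversed output: yyyyxzxzyxzyyyzzyyxzzx$

Answer: yyyyxzxzyxzyyyzzyyxzzx$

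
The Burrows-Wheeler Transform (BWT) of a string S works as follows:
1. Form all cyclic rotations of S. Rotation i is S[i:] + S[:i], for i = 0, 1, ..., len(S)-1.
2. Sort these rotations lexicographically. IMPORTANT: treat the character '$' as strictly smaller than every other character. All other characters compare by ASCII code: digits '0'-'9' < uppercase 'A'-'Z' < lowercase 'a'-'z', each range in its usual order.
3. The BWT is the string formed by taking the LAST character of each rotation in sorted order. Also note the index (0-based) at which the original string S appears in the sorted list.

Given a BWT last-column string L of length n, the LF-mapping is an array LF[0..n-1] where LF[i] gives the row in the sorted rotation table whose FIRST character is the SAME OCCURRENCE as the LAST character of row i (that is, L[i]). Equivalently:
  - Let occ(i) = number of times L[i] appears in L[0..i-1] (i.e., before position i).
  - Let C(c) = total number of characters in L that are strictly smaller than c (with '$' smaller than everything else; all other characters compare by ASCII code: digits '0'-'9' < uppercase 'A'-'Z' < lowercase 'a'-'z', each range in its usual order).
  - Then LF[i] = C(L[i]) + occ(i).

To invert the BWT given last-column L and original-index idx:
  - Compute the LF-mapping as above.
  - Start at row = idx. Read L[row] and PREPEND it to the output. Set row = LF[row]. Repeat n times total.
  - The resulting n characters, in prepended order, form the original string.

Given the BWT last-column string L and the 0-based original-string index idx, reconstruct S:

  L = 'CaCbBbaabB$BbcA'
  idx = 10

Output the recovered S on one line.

Answer: bBaaAcbbaCBBbC$

Derivation:
LF mapping: 5 7 6 10 2 11 8 9 12 3 0 4 13 14 1
Walk LF starting at row 10, prepending L[row]:
  step 1: row=10, L[10]='$', prepend. Next row=LF[10]=0
  step 2: row=0, L[0]='C', prepend. Next row=LF[0]=5
  step 3: row=5, L[5]='b', prepend. Next row=LF[5]=11
  step 4: row=11, L[11]='B', prepend. Next row=LF[11]=4
  step 5: row=4, L[4]='B', prepend. Next row=LF[4]=2
  step 6: row=2, L[2]='C', prepend. Next row=LF[2]=6
  step 7: row=6, L[6]='a', prepend. Next row=LF[6]=8
  step 8: row=8, L[8]='b', prepend. Next row=LF[8]=12
  step 9: row=12, L[12]='b', prepend. Next row=LF[12]=13
  step 10: row=13, L[13]='c', prepend. Next row=LF[13]=14
  step 11: row=14, L[14]='A', prepend. Next row=LF[14]=1
  step 12: row=1, L[1]='a', prepend. Next row=LF[1]=7
  step 13: row=7, L[7]='a', prepend. Next row=LF[7]=9
  step 14: row=9, L[9]='B', prepend. Next row=LF[9]=3
  step 15: row=3, L[3]='b', prepend. Next row=LF[3]=10
Reversed output: bBaaAcbbaCBBbC$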